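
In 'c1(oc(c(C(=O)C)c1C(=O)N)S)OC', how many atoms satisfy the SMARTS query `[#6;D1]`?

2

The query [#6;D1] means: carbon bonded to exactly one heavy atom.
Check the 14 heavy atoms by environment: 1× o (aromatic, D2) → no; 4× c (aromatic, D3) → no; 1× O (D2) → no; 2× C (D1) → match; 1× S (D1) → no; 2× C (D3) → no; 2× O (D1) → no; 1× N (D1) → no.
That gives 2 matching atoms.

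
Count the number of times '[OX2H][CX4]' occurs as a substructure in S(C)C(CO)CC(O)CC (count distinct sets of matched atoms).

2

[OX2H][CX4] is the SMARTS for an aliphatic alcohol: a hydroxyl oxygen bound to an sp3 (X4) carbon.
The molecule carries 2 separate instances of a hydroxyl group (-OH) meeting every constraint; each maps to a distinct set of atoms, giving 2 matches.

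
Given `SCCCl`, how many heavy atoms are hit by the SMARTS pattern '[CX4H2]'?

Check the 4 heavy atoms by environment: 2× C (H2, X4) → match; 1× Cl (H0, X1) → no; 1× S (H1, X2) → no.
That gives 2 matching atoms.

2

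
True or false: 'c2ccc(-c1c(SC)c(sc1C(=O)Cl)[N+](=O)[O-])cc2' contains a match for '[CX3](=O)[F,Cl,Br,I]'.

True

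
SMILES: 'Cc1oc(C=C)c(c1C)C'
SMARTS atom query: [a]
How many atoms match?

The query [a] means: a matches any aromatic atom.
Check the 10 heavy atoms by environment: 1× o (aromatic) → match; 4× c (aromatic) → match; 5× C → no.
Summing the matching environments: 1 + 4 = 5 matching atoms.

5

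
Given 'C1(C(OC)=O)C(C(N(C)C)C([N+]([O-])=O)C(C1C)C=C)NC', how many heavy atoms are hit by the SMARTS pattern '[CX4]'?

The query [CX4] means: C with X4: aliphatic carbon with exactly 4 total connections (bonds + H).
Check the 21 heavy atoms by environment: 11× C (X4) → match; 3× C (X3) → no; 2× O (X1) → no; 1× O (X2) → no; 2× N (X3) → no; 1× N (charge +1, X3) → no; 1× O (charge -1, X1) → no.
That gives 11 matching atoms.

11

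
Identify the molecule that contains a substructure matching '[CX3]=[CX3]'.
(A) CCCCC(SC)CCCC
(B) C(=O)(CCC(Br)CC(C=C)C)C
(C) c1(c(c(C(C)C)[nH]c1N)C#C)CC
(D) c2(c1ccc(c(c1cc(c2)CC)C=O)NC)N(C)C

[CX3]=[CX3] describes a non-aromatic C=C double bond between two sp2 carbons (an alkene).
(A) has an ethyl group (-CH2CH3) but its C-C bond is a single bond between CX4 carbons, not CX3=CX3.
(B) contains a vinyl group (-CH=CH2), which satisfies every atom and bond constraint.
(C) has an ethyl group (-CH2CH3) but its C-C bond is a single bond between CX4 carbons, not CX3=CX3.
(D) has an ethyl group (-CH2CH3) but its C-C bond is a single bond between CX4 carbons, not CX3=CX3.
So the answer is (B).

B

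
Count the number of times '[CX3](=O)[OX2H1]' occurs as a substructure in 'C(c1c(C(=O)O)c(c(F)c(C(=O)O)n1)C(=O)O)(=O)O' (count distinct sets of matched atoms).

4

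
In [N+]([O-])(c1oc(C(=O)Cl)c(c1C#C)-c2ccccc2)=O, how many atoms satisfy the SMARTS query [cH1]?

Check the 19 heavy atoms by environment: 1× o (aromatic, H0) → no; 5× c (aromatic, H0) → no; 2× C (H0) → no; 2× O (H0) → no; 1× Cl (H0) → no; 5× c (aromatic, H1) → match; 1× N (charge +1, H0) → no; 1× O (charge -1, H0) → no; 1× C (H1) → no.
That gives 5 matching atoms.

5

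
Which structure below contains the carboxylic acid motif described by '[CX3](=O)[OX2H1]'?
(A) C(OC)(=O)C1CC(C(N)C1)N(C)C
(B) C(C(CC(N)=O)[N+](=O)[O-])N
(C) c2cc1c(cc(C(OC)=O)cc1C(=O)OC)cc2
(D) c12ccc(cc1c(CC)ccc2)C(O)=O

D

[CX3](=O)[OX2H1] describes an sp2 carbon double-bonded to O and single-bonded to an -OH oxygen (a carboxylic acid).
(A) has a methyl-ester group (-C(=O)OCH3) but the singly-bonded O has no H (OX2H0, not OX2H1).
(B) has a primary amide (-C(=O)NH2) but the carbonyl is bonded to N, not to an -OH oxygen.
(C) has a methyl-ester group (-C(=O)OCH3) but the singly-bonded O has no H (OX2H0, not OX2H1).
(D) contains a carboxylic acid group (-C(=O)OH), which satisfies every atom and bond constraint.
So the answer is (D).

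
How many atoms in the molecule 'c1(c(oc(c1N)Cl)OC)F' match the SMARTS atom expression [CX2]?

The query [CX2] means: C with X2: aliphatic carbon with exactly 2 total connections.
Check the 10 heavy atoms by environment: 1× o (aromatic, X2) → no; 4× c (aromatic, X3) → no; 1× F (X1) → no; 1× Cl (X1) → no; 1× O (X2) → no; 1× C (X4) → no; 1× N (X3) → no.
No environment satisfies the query, so 0 matching atoms.

0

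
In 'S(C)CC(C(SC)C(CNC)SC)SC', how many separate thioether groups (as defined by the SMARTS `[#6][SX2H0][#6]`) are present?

[#6][SX2H0][#6] is the SMARTS for a thioether: an aliphatic sulfur bridging two carbons with no H on the sulfur.
The molecule carries 4 separate instances of a methylthio ether (-SCH3) meeting every constraint; each maps to a distinct set of atoms, giving 4 matches.

4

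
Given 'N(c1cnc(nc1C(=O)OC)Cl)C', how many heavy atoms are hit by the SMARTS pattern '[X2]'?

The query [X2] means: any atom with exactly two total connections (bonds + H).
Check the 13 heavy atoms by environment: 2× n (aromatic, X2) → match; 4× c (aromatic, X3) → no; 1× N (X3) → no; 2× C (X4) → no; 1× C (X3) → no; 1× O (X1) → no; 1× O (X2) → match; 1× Cl (X1) → no.
Summing the matching environments: 2 + 1 = 3 matching atoms.

3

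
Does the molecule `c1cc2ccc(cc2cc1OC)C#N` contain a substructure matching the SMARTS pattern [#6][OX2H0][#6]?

Yes

The pattern [#6][OX2H0][#6] describes an aliphatic oxygen bridging two carbons with no H on the oxygen — an ether.
The molecule carries a methoxy ether (-OCH3), whose atoms satisfy every constraint of the query, so the pattern matches.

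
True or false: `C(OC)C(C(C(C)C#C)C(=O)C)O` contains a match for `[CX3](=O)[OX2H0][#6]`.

The pattern [CX3](=O)[OX2H0][#6] describes a carbonyl carbon bonded to an oxygen that is itself bonded to carbon (no H on that O) — an ester.
The closest candidate here is a methoxy ether (-OCH3), but the ether oxygen is not adjacent to a C=O carbon. No other fragment satisfies the full query, so there is no match.

False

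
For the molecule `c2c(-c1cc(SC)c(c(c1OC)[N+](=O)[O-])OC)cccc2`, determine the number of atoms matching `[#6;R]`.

The query [#6;R] means: carbon that is part of a ring.
Check the 21 heavy atoms by environment: 12× c (aromatic, in 6-ring) → match; 1× S (acyclic) → no; 3× C (acyclic) → no; 3× O (acyclic) → no; 1× N (charge +1, acyclic) → no; 1× O (charge -1, acyclic) → no.
That gives 12 matching atoms.

12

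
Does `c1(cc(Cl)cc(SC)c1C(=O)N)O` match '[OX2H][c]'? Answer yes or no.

Yes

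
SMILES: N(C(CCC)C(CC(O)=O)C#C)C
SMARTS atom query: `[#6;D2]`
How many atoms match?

4

The query [#6;D2] means: any carbon bonded to exactly two heavy atoms.
Check the 13 heavy atoms by environment: 4× C (D2) → match; 3× C (D3) → no; 3× C (D1) → no; 1× N (D2) → no; 2× O (D1) → no.
That gives 4 matching atoms.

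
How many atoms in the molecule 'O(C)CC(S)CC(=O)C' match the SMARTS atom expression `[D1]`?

The query [D1] means: atom with exactly one heavy-atom neighbour (degree 1).
Check the 9 heavy atoms by environment: 2× C (D2) → no; 2× C (D3) → no; 1× O (D2) → no; 2× C (D1) → match; 1× O (D1) → match; 1× S (D1) → match.
Summing the matching environments: 2 + 1 + 1 = 4 matching atoms.

4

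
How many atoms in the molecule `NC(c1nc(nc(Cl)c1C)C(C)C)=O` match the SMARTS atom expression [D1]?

Check the 14 heavy atoms by environment: 2× n (aromatic, D2) → no; 4× c (aromatic, D3) → no; 3× C (D1) → match; 2× C (D3) → no; 1× O (D1) → match; 1× N (D1) → match; 1× Cl (D1) → match.
Summing the matching environments: 3 + 1 + 1 + 1 = 6 matching atoms.

6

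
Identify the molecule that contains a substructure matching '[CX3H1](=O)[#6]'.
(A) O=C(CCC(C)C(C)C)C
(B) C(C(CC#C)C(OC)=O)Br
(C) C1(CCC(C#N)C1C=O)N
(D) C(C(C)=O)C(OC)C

[CX3H1](=O)[#6] describes an sp2 carbon with one H, double-bonded to O and single-bonded to carbon (an aldehyde).
(A) has an acetyl/ketone group (-C(=O)CH3) but the carbonyl carbon has H0 (two carbon neighbours), not H1.
(B) has a methyl-ester group (-C(=O)OCH3) but the carbonyl carbon has H0, not H1.
(C) contains an aldehyde (-CHO), which satisfies every atom and bond constraint.
(D) has an acetyl/ketone group (-C(=O)CH3) but the carbonyl carbon has H0 (two carbon neighbours), not H1.
So the answer is (C).

C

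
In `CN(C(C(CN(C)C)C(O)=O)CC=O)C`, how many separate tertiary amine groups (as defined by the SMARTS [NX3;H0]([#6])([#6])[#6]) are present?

2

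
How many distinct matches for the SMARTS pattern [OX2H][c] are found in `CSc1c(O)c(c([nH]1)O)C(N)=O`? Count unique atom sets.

[OX2H][c] is the SMARTS for a phenol: a hydroxyl oxygen attached to an aromatic carbon.
The molecule carries 2 separate instances of a hydroxyl group (-OH) meeting every constraint; each maps to a distinct set of atoms, giving 2 matches.

2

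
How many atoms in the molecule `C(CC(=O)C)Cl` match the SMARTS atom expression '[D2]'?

2

The query [D2] means: atom with exactly two heavy-atom neighbours.
Check the 6 heavy atoms by environment: 2× C (D2) → match; 1× C (D3) → no; 1× O (D1) → no; 1× C (D1) → no; 1× Cl (D1) → no.
That gives 2 matching atoms.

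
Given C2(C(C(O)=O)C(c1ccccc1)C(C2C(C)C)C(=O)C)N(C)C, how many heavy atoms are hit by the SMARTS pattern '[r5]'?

Check the 23 heavy atoms by environment: 5× C (in 5-ring) → match; 8× C (acyclic) → no; 3× O (acyclic) → no; 6× c (aromatic, in 6-ring) → no; 1× N (acyclic) → no.
That gives 5 matching atoms.

5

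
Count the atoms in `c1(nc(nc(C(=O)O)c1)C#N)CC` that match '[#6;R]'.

The query [#6;R] means: carbon that is part of a ring.
Check the 13 heavy atoms by environment: 2× n (aromatic, in 6-ring) → no; 4× c (aromatic, in 6-ring) → match; 4× C (acyclic) → no; 2× O (acyclic) → no; 1× N (acyclic) → no.
That gives 4 matching atoms.

4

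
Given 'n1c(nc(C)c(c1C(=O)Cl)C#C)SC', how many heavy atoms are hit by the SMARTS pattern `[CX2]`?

The query [CX2] means: C with X2: aliphatic carbon with exactly 2 total connections.
Check the 14 heavy atoms by environment: 2× n (aromatic, X2) → no; 4× c (aromatic, X3) → no; 1× S (X2) → no; 2× C (X4) → no; 2× C (X2) → match; 1× C (X3) → no; 1× O (X1) → no; 1× Cl (X1) → no.
That gives 2 matching atoms.

2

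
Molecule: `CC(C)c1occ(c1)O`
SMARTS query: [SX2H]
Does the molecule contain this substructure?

No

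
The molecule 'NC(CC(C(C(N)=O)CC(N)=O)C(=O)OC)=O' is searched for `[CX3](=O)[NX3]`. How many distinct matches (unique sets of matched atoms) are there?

3

[CX3](=O)[NX3] is the SMARTS for an amide: a carbonyl carbon bonded to a trivalent nitrogen.
The molecule carries 3 separate instances of a primary amide (-C(=O)NH2) meeting every constraint; each maps to a distinct set of atoms, giving 3 matches.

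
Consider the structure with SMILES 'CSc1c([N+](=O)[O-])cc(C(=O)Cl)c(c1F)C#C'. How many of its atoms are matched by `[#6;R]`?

6

The query [#6;R] means: carbon that is part of a ring.
Check the 17 heavy atoms by environment: 6× c (aromatic, in 6-ring) → match; 4× C (acyclic) → no; 2× O (acyclic) → no; 1× Cl (acyclic) → no; 1× N (charge +1, acyclic) → no; 1× O (charge -1, acyclic) → no; 1× S (acyclic) → no; 1× F (acyclic) → no.
That gives 6 matching atoms.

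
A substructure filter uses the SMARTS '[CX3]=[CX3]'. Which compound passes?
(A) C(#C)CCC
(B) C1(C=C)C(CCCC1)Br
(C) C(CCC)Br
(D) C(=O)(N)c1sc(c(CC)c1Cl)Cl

B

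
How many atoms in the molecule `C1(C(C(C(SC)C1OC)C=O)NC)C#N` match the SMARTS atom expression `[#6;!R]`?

5

The query [#6;!R] means: carbon not in any ring.
Check the 15 heavy atoms by environment: 5× C (in 5-ring) → no; 5× C (acyclic) → match; 2× O (acyclic) → no; 1× S (acyclic) → no; 2× N (acyclic) → no.
That gives 5 matching atoms.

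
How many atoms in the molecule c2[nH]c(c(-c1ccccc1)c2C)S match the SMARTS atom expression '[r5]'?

5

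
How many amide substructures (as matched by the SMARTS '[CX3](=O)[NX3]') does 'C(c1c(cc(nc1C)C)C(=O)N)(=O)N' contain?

2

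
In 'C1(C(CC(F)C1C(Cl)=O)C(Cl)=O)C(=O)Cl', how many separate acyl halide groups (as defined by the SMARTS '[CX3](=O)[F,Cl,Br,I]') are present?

3

[CX3](=O)[F,Cl,Br,I] is the SMARTS for an acyl halide: a carbonyl carbon bonded to a halogen.
The molecule carries 3 separate instances of an acyl chloride (-C(=O)Cl) meeting every constraint; each maps to a distinct set of atoms, giving 3 matches.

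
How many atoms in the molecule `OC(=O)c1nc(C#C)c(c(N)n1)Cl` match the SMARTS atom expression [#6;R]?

4

The query [#6;R] means: carbon that is part of a ring.
Check the 13 heavy atoms by environment: 2× n (aromatic, in 6-ring) → no; 4× c (aromatic, in 6-ring) → match; 1× N (acyclic) → no; 1× Cl (acyclic) → no; 3× C (acyclic) → no; 2× O (acyclic) → no.
That gives 4 matching atoms.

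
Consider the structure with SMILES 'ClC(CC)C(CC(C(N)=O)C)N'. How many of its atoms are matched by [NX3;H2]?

2

The query [NX3;H2] means: aliphatic N with 3 total connections, two of them H — an -NH2 nitrogen (amine or amide).
Check the 12 heavy atoms by environment: 2× C (H3, X4) → no; 3× C (H1, X4) → no; 2× C (H2, X4) → no; 1× C (H0, X3) → no; 1× O (H0, X1) → no; 2× N (H2, X3) → match; 1× Cl (H0, X1) → no.
That gives 2 matching atoms.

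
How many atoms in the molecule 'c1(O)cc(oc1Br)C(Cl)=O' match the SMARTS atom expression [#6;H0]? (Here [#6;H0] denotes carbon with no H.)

Check the 10 heavy atoms by environment: 1× o (aromatic, H0) → no; 3× c (aromatic, H0) → match; 1× c (aromatic, H1) → no; 1× O (H1) → no; 1× Br (H0) → no; 1× C (H0) → match; 1× O (H0) → no; 1× Cl (H0) → no.
Summing the matching environments: 3 + 1 = 4 matching atoms.

4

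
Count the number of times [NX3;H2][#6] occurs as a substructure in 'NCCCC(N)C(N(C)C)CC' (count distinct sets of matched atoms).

2

[NX3;H2][#6] is the SMARTS for a primary amine: a trivalent nitrogen with two H attached to carbon.
The molecule carries 2 separate instances of a primary amino group (-NH2) meeting every constraint; each maps to a distinct set of atoms, giving 2 matches.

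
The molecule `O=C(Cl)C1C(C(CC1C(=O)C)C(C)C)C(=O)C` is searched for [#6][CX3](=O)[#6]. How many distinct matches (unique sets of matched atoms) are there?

2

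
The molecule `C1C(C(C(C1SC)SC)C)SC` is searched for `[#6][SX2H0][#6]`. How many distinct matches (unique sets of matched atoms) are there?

3

[#6][SX2H0][#6] is the SMARTS for a thioether: an aliphatic sulfur bridging two carbons with no H on the sulfur.
The molecule carries 3 separate instances of a methylthio ether (-SCH3) meeting every constraint; each maps to a distinct set of atoms, giving 3 matches.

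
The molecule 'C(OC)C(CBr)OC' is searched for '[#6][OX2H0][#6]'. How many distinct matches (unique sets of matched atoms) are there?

2

[#6][OX2H0][#6] is the SMARTS for an ether: an aliphatic oxygen bridging two carbons with no H on the oxygen.
The molecule carries 2 separate instances of a methoxy ether (-OCH3) meeting every constraint; each maps to a distinct set of atoms, giving 2 matches.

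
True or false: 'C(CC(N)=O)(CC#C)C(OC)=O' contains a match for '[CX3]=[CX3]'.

The pattern [CX3]=[CX3] describes a non-aromatic C=C double bond between two sp2 carbons — an alkene.
The closest candidate here is an ethynyl group (-C#CH), but the C-C bond is a triple bond, not a double bond. No other fragment satisfies the full query, so there is no match.

False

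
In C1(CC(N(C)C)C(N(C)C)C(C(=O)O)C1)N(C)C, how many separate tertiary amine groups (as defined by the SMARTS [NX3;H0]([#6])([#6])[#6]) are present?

3

[NX3;H0]([#6])([#6])[#6] is the SMARTS for a tertiary amine: a trivalent nitrogen with no H, bonded to three carbons.
The molecule carries 3 separate instances of a dimethylamino group (-N(CH3)2) meeting every constraint; each maps to a distinct set of atoms, giving 3 matches.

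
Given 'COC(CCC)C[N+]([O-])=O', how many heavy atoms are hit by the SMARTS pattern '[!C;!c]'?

The query [!C;!c] means: neither aliphatic nor aromatic carbon — same as [!#6].
Check the 10 heavy atoms by environment: 6× C → no; 2× O → match; 1× N (charge +1) → match; 1× O (charge -1) → match.
Summing the matching environments: 2 + 1 + 1 = 4 matching atoms.

4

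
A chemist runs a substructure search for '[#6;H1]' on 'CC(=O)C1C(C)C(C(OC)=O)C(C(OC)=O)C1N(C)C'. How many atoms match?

5

The query [#6;H1] means: any carbon bearing exactly one hydrogen.
Check the 20 heavy atoms by environment: 5× C (H1) → match; 1× N (H0) → no; 6× C (H3) → no; 3× C (H0) → no; 5× O (H0) → no.
That gives 5 matching atoms.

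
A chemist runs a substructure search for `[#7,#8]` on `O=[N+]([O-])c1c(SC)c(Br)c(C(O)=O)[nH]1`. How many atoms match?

Check the 14 heavy atoms by environment: 1× n (aromatic) → match; 4× c (aromatic) → no; 2× C → no; 3× O → match; 1× S → no; 1× Br → no; 1× N (charge +1) → match; 1× O (charge -1) → match.
Summing the matching environments: 1 + 3 + 1 + 1 = 6 matching atoms.

6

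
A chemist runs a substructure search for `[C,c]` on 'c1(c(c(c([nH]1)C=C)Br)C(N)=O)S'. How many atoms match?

7

Check the 12 heavy atoms by environment: 1× n (aromatic) → no; 4× c (aromatic) → match; 1× S → no; 1× Br → no; 3× C → match; 1× O → no; 1× N → no.
Summing the matching environments: 4 + 3 = 7 matching atoms.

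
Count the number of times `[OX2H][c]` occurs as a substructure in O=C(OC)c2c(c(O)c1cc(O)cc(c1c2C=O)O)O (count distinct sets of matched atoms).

4

[OX2H][c] is the SMARTS for a phenol: a hydroxyl oxygen attached to an aromatic carbon.
The molecule carries 4 separate instances of a hydroxyl group (-OH) meeting every constraint; each maps to a distinct set of atoms, giving 4 matches.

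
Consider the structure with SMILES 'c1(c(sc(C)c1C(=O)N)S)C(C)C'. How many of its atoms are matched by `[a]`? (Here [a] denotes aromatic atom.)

The query [a] means: a matches any aromatic atom.
Check the 13 heavy atoms by environment: 1× s (aromatic) → match; 4× c (aromatic) → match; 5× C → no; 1× O → no; 1× N → no; 1× S → no.
Summing the matching environments: 1 + 4 = 5 matching atoms.

5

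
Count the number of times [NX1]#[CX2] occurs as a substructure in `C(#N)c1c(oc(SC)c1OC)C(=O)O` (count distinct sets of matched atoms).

[NX1]#[CX2] is the SMARTS for a nitrile: a nitrogen triple-bonded to a two-connected carbon.
Exactly one fragment in the molecule meets all constraints, giving 1 match.

1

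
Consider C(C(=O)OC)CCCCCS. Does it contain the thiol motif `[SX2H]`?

Yes

The pattern [SX2H] describes an aliphatic sulfur with two connections, one being H — a thiol.
The molecule carries a thiol (-SH), whose atoms satisfy every constraint of the query, so the pattern matches.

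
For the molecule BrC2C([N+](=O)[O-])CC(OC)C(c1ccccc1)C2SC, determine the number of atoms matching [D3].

7

The query [D3] means: atom with exactly three heavy-atom neighbours.
Check the 20 heavy atoms by environment: 5× C (D3) → match; 1× C (D2) → no; 1× c (aromatic, D3) → match; 5× c (aromatic, D2) → no; 1× N (charge +1, D3) → match; 1× O (charge -1, D1) → no; 1× O (D1) → no; 1× O (D2) → no; 2× C (D1) → no; 1× Br (D1) → no; 1× S (D2) → no.
Summing the matching environments: 5 + 1 + 1 = 7 matching atoms.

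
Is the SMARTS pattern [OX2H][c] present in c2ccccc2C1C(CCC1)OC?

No

The pattern [OX2H][c] describes a hydroxyl oxygen attached to an aromatic carbon — a phenol.
The closest candidate here is a methoxy ether (-OCH3), but the oxygen has H0, not H1. No other fragment satisfies the full query, so there is no match.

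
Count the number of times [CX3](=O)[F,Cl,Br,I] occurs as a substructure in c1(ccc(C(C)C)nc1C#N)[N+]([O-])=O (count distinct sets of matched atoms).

0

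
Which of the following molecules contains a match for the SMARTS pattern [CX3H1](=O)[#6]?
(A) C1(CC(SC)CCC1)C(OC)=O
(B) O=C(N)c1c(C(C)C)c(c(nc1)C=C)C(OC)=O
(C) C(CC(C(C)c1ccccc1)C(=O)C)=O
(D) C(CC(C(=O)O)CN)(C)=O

[CX3H1](=O)[#6] describes an sp2 carbon with one H, double-bonded to O and single-bonded to carbon (an aldehyde).
(A) has a methyl-ester group (-C(=O)OCH3) but the carbonyl carbon has H0, not H1.
(B) has a methyl-ester group (-C(=O)OCH3) but the carbonyl carbon has H0, not H1.
(C) contains an aldehyde (-CHO), which satisfies every atom and bond constraint.
(D) has a carboxylic acid group (-C(=O)OH) but the carbonyl carbon has H0 and is bonded to O, not H1.
So the answer is (C).

C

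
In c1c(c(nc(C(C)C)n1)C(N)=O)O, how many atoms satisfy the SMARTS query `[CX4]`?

3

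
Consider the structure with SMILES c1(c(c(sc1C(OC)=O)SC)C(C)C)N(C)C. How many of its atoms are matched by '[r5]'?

5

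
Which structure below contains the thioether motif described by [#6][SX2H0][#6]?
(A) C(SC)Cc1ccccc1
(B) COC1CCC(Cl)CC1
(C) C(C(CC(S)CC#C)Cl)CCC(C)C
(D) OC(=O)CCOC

[#6][SX2H0][#6] describes an aliphatic sulfur bridging two carbons with no H on the sulfur (a thioether).
(A) contains a methylthio ether (-SCH3), which satisfies every atom and bond constraint.
(B) has a methoxy ether (-OCH3) but the bridging atom is O, not S.
(C) has a thiol (-SH) but the sulfur has H1, not H0 bridging two carbons.
(D) has a methoxy ether (-OCH3) but the bridging atom is O, not S.
So the answer is (A).

A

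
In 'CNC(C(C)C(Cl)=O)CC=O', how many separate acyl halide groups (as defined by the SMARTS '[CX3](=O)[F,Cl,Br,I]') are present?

1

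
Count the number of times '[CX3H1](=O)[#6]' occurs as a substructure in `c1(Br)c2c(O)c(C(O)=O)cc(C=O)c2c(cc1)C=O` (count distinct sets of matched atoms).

[CX3H1](=O)[#6] is the SMARTS for an aldehyde: an sp2 carbon with one H, double-bonded to O and single-bonded to carbon.
The molecule carries 2 separate instances of an aldehyde (-CHO) meeting every constraint; each maps to a distinct set of atoms, giving 2 matches.

2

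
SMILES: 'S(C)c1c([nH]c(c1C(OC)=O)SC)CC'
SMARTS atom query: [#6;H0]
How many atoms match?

The query [#6;H0] means: any carbon with no attached hydrogen.
Check the 15 heavy atoms by environment: 1× n (aromatic, H1) → no; 4× c (aromatic, H0) → match; 2× S (H0) → no; 4× C (H3) → no; 1× C (H2) → no; 1× C (H0) → match; 2× O (H0) → no.
Summing the matching environments: 4 + 1 = 5 matching atoms.

5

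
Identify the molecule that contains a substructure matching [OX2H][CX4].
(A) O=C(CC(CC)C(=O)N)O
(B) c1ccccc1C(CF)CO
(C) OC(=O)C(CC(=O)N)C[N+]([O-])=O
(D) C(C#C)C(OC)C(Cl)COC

[OX2H][CX4] describes a hydroxyl oxygen bound to an sp3 (X4) carbon (an aliphatic alcohol).
(A) has a carboxylic acid group (-C(=O)OH) but the -OH is on a CX3 carbonyl carbon, not a CX4 carbon.
(B) contains a hydroxyl group (-OH), which satisfies every atom and bond constraint.
(C) has a carboxylic acid group (-C(=O)OH) but the -OH is on a CX3 carbonyl carbon, not a CX4 carbon.
(D) has a methoxy ether (-OCH3) but the oxygen has H0 (ether), not H1.
So the answer is (B).

B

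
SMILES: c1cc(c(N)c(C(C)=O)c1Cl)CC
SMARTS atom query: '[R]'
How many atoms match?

The query [R] means: R matches any atom that is part of a ring.
Check the 13 heavy atoms by environment: 6× c (aromatic, in 6-ring) → match; 1× Cl (acyclic) → no; 1× N (acyclic) → no; 4× C (acyclic) → no; 1× O (acyclic) → no.
That gives 6 matching atoms.

6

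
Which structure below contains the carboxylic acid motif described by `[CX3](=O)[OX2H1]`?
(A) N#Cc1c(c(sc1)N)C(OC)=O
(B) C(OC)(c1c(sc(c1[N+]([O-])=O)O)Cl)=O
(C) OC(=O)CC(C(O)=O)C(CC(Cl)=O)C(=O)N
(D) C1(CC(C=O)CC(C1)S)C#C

[CX3](=O)[OX2H1] describes an sp2 carbon double-bonded to O and single-bonded to an -OH oxygen (a carboxylic acid).
(A) has a methyl-ester group (-C(=O)OCH3) but the singly-bonded O has no H (OX2H0, not OX2H1).
(B) has a methyl-ester group (-C(=O)OCH3) but the singly-bonded O has no H (OX2H0, not OX2H1).
(C) contains a carboxylic acid group (-C(=O)OH), which satisfies every atom and bond constraint.
(D) has an aldehyde (-CHO) but there is no singly-bonded oxygen on the carbonyl carbon.
So the answer is (C).

C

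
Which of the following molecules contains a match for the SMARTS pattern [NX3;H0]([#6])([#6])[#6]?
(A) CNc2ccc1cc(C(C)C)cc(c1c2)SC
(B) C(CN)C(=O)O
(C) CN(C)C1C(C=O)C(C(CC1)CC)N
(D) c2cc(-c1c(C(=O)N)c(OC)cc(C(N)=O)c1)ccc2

C

[NX3;H0]([#6])([#6])[#6] describes a trivalent nitrogen with no H, bonded to three carbons (a tertiary amine).
(A) has an N-methylamino group (-NHCH3) but the nitrogen still has one H (H1), not H0.
(B) has a primary amino group (-NH2) but the nitrogen has H2, not H0 with three carbons.
(C) contains a dimethylamino group (-N(CH3)2), which satisfies every atom and bond constraint.
(D) has a primary amide (-C(=O)NH2) but the amide nitrogen has H2 and only one carbon neighbour.
So the answer is (C).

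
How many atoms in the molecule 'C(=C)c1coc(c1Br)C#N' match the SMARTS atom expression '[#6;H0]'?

4

The query [#6;H0] means: any carbon with no attached hydrogen.
Check the 10 heavy atoms by environment: 1× o (aromatic, H0) → no; 3× c (aromatic, H0) → match; 1× c (aromatic, H1) → no; 1× Br (H0) → no; 1× C (H1) → no; 1× C (H2) → no; 1× C (H0) → match; 1× N (H0) → no.
Summing the matching environments: 3 + 1 = 4 matching atoms.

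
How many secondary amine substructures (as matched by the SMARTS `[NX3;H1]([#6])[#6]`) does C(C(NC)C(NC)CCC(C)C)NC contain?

3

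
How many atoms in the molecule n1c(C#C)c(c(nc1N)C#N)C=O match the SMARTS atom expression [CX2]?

3

The query [CX2] means: C with X2: aliphatic carbon with exactly 2 total connections.
Check the 13 heavy atoms by environment: 2× n (aromatic, X2) → no; 4× c (aromatic, X3) → no; 1× N (X3) → no; 3× C (X2) → match; 1× N (X1) → no; 1× C (X3) → no; 1× O (X1) → no.
That gives 3 matching atoms.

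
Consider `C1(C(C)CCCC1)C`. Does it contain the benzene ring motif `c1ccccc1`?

The pattern c1ccccc1 describes six aromatic carbons in a ring — a benzene ring.
The closest candidate here is a methyl group (-CH3), but no six-membered all-carbon aromatic ring is present. No other fragment satisfies the full query, so there is no match.

No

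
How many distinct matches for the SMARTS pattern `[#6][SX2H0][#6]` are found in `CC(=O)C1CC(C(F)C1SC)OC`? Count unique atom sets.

1

[#6][SX2H0][#6] is the SMARTS for a thioether: an aliphatic sulfur bridging two carbons with no H on the sulfur.
Exactly one fragment in the molecule meets all constraints, giving 1 match.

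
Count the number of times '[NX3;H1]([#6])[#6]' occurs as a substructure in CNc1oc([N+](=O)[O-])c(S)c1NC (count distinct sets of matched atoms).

[NX3;H1]([#6])[#6] is the SMARTS for a secondary amine: a trivalent nitrogen with one H, bonded to two carbons.
The molecule carries 2 separate instances of an N-methylamino group (-NHCH3) meeting every constraint; each maps to a distinct set of atoms, giving 2 matches.

2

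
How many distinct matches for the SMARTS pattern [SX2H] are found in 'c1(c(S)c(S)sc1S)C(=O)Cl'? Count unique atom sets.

3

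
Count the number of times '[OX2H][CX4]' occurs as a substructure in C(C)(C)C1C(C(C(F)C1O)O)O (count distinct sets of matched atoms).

[OX2H][CX4] is the SMARTS for an aliphatic alcohol: a hydroxyl oxygen bound to an sp3 (X4) carbon.
The molecule carries 3 separate instances of a hydroxyl group (-OH) meeting every constraint; each maps to a distinct set of atoms, giving 3 matches.

3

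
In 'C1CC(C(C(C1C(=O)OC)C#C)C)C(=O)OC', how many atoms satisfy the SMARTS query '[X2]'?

4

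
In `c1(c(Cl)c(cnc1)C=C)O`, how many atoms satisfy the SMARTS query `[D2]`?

The query [D2] means: atom with exactly two heavy-atom neighbours.
Check the 10 heavy atoms by environment: 1× n (aromatic, D2) → match; 2× c (aromatic, D2) → match; 3× c (aromatic, D3) → no; 1× C (D2) → match; 1× C (D1) → no; 1× O (D1) → no; 1× Cl (D1) → no.
Summing the matching environments: 1 + 2 + 1 = 4 matching atoms.

4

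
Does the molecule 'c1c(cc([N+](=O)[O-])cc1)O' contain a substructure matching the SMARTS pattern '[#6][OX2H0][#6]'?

No

The pattern [#6][OX2H0][#6] describes an aliphatic oxygen bridging two carbons with no H on the oxygen — an ether.
The closest candidate here is a hydroxyl group (-OH), but the oxygen has H1, not H0 bridging two carbons. No other fragment satisfies the full query, so there is no match.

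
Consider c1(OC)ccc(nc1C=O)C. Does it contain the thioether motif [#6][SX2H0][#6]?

No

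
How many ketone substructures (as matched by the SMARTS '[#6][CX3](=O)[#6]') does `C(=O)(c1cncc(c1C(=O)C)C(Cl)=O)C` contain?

2

[#6][CX3](=O)[#6] is the SMARTS for a ketone: a carbonyl carbon (no H) flanked by two carbons.
The molecule carries 2 separate instances of an acetyl/ketone group (-C(=O)CH3) meeting every constraint; each maps to a distinct set of atoms, giving 2 matches.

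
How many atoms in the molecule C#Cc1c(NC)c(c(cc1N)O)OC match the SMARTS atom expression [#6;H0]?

The query [#6;H0] means: any carbon with no attached hydrogen.
Check the 14 heavy atoms by environment: 5× c (aromatic, H0) → match; 1× c (aromatic, H1) → no; 1× C (H0) → match; 1× C (H1) → no; 1× O (H1) → no; 1× N (H2) → no; 1× O (H0) → no; 2× C (H3) → no; 1× N (H1) → no.
Summing the matching environments: 5 + 1 = 6 matching atoms.

6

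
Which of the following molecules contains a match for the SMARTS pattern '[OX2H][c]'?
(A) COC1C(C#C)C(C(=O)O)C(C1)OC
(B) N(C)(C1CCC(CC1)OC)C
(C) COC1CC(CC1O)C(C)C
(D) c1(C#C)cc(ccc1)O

D

[OX2H][c] describes a hydroxyl oxygen attached to an aromatic carbon (a phenol).
(A) has a methoxy ether (-OCH3) but the oxygen has H0, not H1.
(B) has a methoxy ether (-OCH3) but the oxygen has H0, not H1.
(C) has a hydroxyl group (-OH) but the -OH is on an aliphatic carbon, not an aromatic c.
(D) contains a hydroxyl group (-OH), which satisfies every atom and bond constraint.
So the answer is (D).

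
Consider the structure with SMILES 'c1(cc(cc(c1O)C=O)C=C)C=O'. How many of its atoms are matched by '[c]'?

6

The query [c] means: lowercase c matches aromatic carbon only.
Check the 13 heavy atoms by environment: 6× c (aromatic) → match; 4× C → no; 3× O → no.
That gives 6 matching atoms.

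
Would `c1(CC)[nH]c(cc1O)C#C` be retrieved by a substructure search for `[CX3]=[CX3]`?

No

The pattern [CX3]=[CX3] describes a non-aromatic C=C double bond between two sp2 carbons — an alkene.
The closest candidate here is an ethyl group (-CH2CH3), but its C-C bond is a single bond between CX4 carbons, not CX3=CX3. No other fragment satisfies the full query, so there is no match.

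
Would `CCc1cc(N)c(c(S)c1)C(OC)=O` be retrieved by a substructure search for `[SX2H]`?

The pattern [SX2H] describes an aliphatic sulfur with two connections, one being H — a thiol.
The molecule carries a thiol (-SH), whose atoms satisfy every constraint of the query, so the pattern matches.

Yes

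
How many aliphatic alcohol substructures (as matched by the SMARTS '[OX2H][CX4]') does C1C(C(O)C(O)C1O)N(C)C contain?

3

[OX2H][CX4] is the SMARTS for an aliphatic alcohol: a hydroxyl oxygen bound to an sp3 (X4) carbon.
The molecule carries 3 separate instances of a hydroxyl group (-OH) meeting every constraint; each maps to a distinct set of atoms, giving 3 matches.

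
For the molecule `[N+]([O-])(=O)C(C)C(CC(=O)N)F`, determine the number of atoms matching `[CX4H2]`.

1

The query [CX4H2] means: sp3 carbon (X4) with exactly two hydrogens.
Check the 11 heavy atoms by environment: 1× C (H2, X4) → match; 2× C (H1, X4) → no; 1× C (H3, X4) → no; 1× F (H0, X1) → no; 1× N (charge +1, H0, X3) → no; 1× O (charge -1, H0, X1) → no; 2× O (H0, X1) → no; 1× C (H0, X3) → no; 1× N (H2, X3) → no.
That gives 1 matching atom.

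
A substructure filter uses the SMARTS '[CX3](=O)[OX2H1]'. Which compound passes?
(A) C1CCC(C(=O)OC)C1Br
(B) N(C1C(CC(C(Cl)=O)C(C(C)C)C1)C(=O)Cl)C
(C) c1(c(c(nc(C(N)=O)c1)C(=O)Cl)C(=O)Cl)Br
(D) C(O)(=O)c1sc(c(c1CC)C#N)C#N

D

[CX3](=O)[OX2H1] describes an sp2 carbon double-bonded to O and single-bonded to an -OH oxygen (a carboxylic acid).
(A) has a methyl-ester group (-C(=O)OCH3) but the singly-bonded O has no H (OX2H0, not OX2H1).
(B) has an acyl chloride (-C(=O)Cl) but the carbonyl is bonded to Cl, not to an -OH oxygen.
(C) has an acyl chloride (-C(=O)Cl) but the carbonyl is bonded to Cl, not to an -OH oxygen.
(D) contains a carboxylic acid group (-C(=O)OH), which satisfies every atom and bond constraint.
So the answer is (D).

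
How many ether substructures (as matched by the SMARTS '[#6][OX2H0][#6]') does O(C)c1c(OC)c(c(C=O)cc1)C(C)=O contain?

2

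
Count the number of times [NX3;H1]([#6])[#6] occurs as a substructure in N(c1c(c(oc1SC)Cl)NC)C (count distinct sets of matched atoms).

[NX3;H1]([#6])[#6] is the SMARTS for a secondary amine: a trivalent nitrogen with one H, bonded to two carbons.
The molecule carries 2 separate instances of an N-methylamino group (-NHCH3) meeting every constraint; each maps to a distinct set of atoms, giving 2 matches.

2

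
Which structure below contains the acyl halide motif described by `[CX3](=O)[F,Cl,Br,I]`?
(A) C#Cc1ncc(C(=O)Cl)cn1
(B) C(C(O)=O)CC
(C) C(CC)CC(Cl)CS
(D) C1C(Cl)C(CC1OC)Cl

A

[CX3](=O)[F,Cl,Br,I] describes a carbonyl carbon bonded to a halogen (an acyl halide).
(A) contains an acyl chloride (-C(=O)Cl), which satisfies every atom and bond constraint.
(B) has a carboxylic acid group (-C(=O)OH) but the carbonyl is bonded to -OH, not to a halogen.
(C) has a chloro substituent but the Cl is not on a carbonyl carbon.
(D) has a chloro substituent but the Cl is not on a carbonyl carbon.
So the answer is (A).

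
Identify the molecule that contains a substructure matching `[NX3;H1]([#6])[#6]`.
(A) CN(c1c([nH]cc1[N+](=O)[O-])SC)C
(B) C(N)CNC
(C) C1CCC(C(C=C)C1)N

B

[NX3;H1]([#6])[#6] describes a trivalent nitrogen with one H, bonded to two carbons (a secondary amine).
(A) has a dimethylamino group (-N(CH3)2) but the nitrogen has H0, not H1.
(B) contains an N-methylamino group (-NHCH3), which satisfies every atom and bond constraint.
(C) has a primary amino group (-NH2) but the nitrogen has H2 and only one carbon neighbour.
So the answer is (B).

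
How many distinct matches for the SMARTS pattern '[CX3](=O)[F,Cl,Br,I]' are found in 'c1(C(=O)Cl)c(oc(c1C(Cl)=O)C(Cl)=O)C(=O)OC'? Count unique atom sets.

3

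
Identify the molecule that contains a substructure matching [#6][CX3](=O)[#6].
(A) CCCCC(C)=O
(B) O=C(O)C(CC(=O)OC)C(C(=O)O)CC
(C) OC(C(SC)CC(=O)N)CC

[#6][CX3](=O)[#6] describes a carbonyl carbon (no H) flanked by two carbons (a ketone).
(A) contains an acetyl/ketone group (-C(=O)CH3), which satisfies every atom and bond constraint.
(B) has a methyl-ester group (-C(=O)OCH3) but one neighbour of the carbonyl carbon is O, not C.
(C) has a primary amide (-C(=O)NH2) but one neighbour of the carbonyl carbon is N, not C.
So the answer is (A).

A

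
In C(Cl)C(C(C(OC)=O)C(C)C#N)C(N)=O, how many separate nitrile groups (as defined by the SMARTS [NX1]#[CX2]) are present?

[NX1]#[CX2] is the SMARTS for a nitrile: a nitrogen triple-bonded to a two-connected carbon.
Exactly one fragment in the molecule meets all constraints, giving 1 match.

1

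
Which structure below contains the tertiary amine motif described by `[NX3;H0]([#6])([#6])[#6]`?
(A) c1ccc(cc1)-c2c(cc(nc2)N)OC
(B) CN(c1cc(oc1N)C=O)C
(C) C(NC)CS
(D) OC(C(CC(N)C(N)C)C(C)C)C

[NX3;H0]([#6])([#6])[#6] describes a trivalent nitrogen with no H, bonded to three carbons (a tertiary amine).
(A) has a primary amino group (-NH2) but the nitrogen has H2, not H0 with three carbons.
(B) contains a dimethylamino group (-N(CH3)2), which satisfies every atom and bond constraint.
(C) has an N-methylamino group (-NHCH3) but the nitrogen still has one H (H1), not H0.
(D) has a primary amino group (-NH2) but the nitrogen has H2, not H0 with three carbons.
So the answer is (B).

B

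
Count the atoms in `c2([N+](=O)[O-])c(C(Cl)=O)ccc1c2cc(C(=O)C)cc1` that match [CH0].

2

Check the 19 heavy atoms by environment: 5× c (aromatic, H0) → no; 5× c (aromatic, H1) → no; 2× C (H0) → match; 3× O (H0) → no; 1× Cl (H0) → no; 1× N (charge +1, H0) → no; 1× O (charge -1, H0) → no; 1× C (H3) → no.
That gives 2 matching atoms.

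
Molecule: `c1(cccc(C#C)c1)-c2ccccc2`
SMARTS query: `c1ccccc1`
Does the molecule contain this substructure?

The pattern c1ccccc1 describes six aromatic carbons in a ring — a benzene ring.
The molecule carries a phenyl ring, whose atoms satisfy every constraint of the query, so the pattern matches.

Yes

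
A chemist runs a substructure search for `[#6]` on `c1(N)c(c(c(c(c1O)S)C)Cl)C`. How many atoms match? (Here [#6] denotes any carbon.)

8

Check the 12 heavy atoms by environment: 6× c (aromatic) → match; 1× N → no; 2× C → match; 1× Cl → no; 1× S → no; 1× O → no.
Summing the matching environments: 6 + 2 = 8 matching atoms.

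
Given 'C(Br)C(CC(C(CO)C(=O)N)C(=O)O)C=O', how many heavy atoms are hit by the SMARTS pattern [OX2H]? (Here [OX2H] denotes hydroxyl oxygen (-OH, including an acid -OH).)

2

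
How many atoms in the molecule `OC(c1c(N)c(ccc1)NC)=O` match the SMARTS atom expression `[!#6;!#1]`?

The query [!#6;!#1] means: not carbon and not hydrogen — any heteroatom.
Check the 12 heavy atoms by environment: 6× c (aromatic) → no; 2× N → match; 2× C → no; 2× O → match.
Summing the matching environments: 2 + 2 = 4 matching atoms.

4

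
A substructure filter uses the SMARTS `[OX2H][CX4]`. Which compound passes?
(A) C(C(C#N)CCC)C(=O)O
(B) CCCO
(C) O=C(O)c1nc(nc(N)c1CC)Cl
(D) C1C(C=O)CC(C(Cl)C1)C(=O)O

[OX2H][CX4] describes a hydroxyl oxygen bound to an sp3 (X4) carbon (an aliphatic alcohol).
(A) has a carboxylic acid group (-C(=O)OH) but the -OH is on a CX3 carbonyl carbon, not a CX4 carbon.
(B) contains a hydroxyl group (-OH), which satisfies every atom and bond constraint.
(C) has a carboxylic acid group (-C(=O)OH) but the -OH is on a CX3 carbonyl carbon, not a CX4 carbon.
(D) has a carboxylic acid group (-C(=O)OH) but the -OH is on a CX3 carbonyl carbon, not a CX4 carbon.
So the answer is (B).

B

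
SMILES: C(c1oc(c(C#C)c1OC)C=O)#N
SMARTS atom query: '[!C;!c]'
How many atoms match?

4

Check the 13 heavy atoms by environment: 1× o (aromatic) → match; 4× c (aromatic) → no; 5× C → no; 1× N → match; 2× O → match.
Summing the matching environments: 1 + 1 + 2 = 4 matching atoms.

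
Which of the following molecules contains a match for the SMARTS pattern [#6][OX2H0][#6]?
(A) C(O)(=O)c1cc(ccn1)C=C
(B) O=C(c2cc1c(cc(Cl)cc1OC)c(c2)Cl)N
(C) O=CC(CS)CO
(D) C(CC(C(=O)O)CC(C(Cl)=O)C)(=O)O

[#6][OX2H0][#6] describes an aliphatic oxygen bridging two carbons with no H on the oxygen (an ether).
(A) has a carboxylic acid group (-C(=O)OH) but the -OH oxygen has H1; the =O is OX1, not OX2.
(B) contains a methoxy ether (-OCH3), which satisfies every atom and bond constraint.
(C) has a hydroxyl group (-OH) but the oxygen has H1, not H0 bridging two carbons.
(D) has a carboxylic acid group (-C(=O)OH) but the -OH oxygen has H1; the =O is OX1, not OX2.
So the answer is (B).

B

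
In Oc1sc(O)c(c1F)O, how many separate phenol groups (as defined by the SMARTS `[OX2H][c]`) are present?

3

[OX2H][c] is the SMARTS for a phenol: a hydroxyl oxygen attached to an aromatic carbon.
The molecule carries 3 separate instances of a hydroxyl group (-OH) meeting every constraint; each maps to a distinct set of atoms, giving 3 matches.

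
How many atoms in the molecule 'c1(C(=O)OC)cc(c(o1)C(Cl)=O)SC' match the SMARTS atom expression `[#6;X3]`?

6

The query [#6;X3] means: any carbon (aromatic or not) with three total connections.
Check the 14 heavy atoms by environment: 1× o (aromatic, X2) → no; 4× c (aromatic, X3) → match; 2× C (X3) → match; 2× O (X1) → no; 1× O (X2) → no; 2× C (X4) → no; 1× Cl (X1) → no; 1× S (X2) → no.
Summing the matching environments: 4 + 2 = 6 matching atoms.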